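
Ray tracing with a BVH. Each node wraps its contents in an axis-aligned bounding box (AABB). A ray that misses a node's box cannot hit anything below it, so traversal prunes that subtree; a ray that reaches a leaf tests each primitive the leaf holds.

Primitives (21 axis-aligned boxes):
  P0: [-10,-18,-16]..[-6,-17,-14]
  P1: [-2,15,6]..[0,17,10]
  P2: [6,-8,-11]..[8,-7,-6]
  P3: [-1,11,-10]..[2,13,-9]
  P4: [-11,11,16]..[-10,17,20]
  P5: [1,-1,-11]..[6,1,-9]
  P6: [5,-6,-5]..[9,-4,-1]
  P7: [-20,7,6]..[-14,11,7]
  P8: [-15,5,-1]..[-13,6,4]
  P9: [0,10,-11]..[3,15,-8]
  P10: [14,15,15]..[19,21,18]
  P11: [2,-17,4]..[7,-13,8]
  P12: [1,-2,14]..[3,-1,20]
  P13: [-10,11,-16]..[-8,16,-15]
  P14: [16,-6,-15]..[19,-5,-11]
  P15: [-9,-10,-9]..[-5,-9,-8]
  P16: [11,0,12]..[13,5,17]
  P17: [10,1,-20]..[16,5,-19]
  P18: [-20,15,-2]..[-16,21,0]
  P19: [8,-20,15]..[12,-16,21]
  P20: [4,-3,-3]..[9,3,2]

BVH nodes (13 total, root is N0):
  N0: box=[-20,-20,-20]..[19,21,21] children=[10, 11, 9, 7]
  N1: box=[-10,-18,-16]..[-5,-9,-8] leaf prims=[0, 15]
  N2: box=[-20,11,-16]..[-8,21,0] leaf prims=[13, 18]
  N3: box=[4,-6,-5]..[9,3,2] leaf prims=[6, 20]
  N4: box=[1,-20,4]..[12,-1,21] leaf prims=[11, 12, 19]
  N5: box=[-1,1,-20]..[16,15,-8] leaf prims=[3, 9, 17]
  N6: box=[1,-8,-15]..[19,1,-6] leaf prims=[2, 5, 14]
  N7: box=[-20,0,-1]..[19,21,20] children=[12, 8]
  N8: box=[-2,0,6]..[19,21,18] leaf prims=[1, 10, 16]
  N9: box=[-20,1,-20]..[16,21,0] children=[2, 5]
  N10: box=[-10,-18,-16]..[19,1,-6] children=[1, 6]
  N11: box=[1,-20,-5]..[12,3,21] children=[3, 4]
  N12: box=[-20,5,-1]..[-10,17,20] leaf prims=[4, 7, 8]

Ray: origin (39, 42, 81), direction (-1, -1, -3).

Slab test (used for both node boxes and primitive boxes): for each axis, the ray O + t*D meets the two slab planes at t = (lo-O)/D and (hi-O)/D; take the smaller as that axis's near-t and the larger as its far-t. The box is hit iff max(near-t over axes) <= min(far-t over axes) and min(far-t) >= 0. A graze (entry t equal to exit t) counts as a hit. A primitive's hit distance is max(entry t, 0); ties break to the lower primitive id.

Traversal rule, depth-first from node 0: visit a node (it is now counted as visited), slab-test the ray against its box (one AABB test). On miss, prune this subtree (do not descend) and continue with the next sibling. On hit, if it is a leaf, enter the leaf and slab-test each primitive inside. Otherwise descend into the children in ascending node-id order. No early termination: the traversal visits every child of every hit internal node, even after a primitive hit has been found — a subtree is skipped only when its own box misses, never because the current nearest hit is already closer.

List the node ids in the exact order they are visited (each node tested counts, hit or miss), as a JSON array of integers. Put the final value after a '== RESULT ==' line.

Trace the traversal:
N0 x:[20,59] y:[21,62] z:[20,101/3] -> hit [21,101/3], descend [7, 9, 10, 11]
  N7 x:[20,59] y:[21,42] z:[61/3,82/3] -> hit [21,82/3], descend [8, 12]
    N8 x:[20,41] y:[21,42] z:[21,25] -> hit [21,25] leaf, test {P1(miss), P10@t=21, P16(miss)}
    N12 x:[49,59] y:[25,37] z:[61/3,82/3] -> miss, prune
  N9 x:[23,59] y:[21,41] z:[27,101/3] -> hit [27,101/3], descend [2, 5]
    N2 x:[47,59] y:[21,31] z:[27,97/3] -> miss, prune
    N5 x:[23,40] y:[27,41] z:[89/3,101/3] -> hit [89/3,101/3] leaf, test {P3(miss), P9(miss), P17(miss)}
  N10 x:[20,49] y:[41,60] z:[29,97/3] -> miss, prune
  N11 x:[27,38] y:[39,62] z:[20,86/3] -> miss, prune

Visited [0, 7, 8, 12, 9, 2, 5, 10, 11]. Tests: 9 box, 2 leaf. Nearest: P10.

== RESULT ==
[0, 7, 8, 12, 9, 2, 5, 10, 11]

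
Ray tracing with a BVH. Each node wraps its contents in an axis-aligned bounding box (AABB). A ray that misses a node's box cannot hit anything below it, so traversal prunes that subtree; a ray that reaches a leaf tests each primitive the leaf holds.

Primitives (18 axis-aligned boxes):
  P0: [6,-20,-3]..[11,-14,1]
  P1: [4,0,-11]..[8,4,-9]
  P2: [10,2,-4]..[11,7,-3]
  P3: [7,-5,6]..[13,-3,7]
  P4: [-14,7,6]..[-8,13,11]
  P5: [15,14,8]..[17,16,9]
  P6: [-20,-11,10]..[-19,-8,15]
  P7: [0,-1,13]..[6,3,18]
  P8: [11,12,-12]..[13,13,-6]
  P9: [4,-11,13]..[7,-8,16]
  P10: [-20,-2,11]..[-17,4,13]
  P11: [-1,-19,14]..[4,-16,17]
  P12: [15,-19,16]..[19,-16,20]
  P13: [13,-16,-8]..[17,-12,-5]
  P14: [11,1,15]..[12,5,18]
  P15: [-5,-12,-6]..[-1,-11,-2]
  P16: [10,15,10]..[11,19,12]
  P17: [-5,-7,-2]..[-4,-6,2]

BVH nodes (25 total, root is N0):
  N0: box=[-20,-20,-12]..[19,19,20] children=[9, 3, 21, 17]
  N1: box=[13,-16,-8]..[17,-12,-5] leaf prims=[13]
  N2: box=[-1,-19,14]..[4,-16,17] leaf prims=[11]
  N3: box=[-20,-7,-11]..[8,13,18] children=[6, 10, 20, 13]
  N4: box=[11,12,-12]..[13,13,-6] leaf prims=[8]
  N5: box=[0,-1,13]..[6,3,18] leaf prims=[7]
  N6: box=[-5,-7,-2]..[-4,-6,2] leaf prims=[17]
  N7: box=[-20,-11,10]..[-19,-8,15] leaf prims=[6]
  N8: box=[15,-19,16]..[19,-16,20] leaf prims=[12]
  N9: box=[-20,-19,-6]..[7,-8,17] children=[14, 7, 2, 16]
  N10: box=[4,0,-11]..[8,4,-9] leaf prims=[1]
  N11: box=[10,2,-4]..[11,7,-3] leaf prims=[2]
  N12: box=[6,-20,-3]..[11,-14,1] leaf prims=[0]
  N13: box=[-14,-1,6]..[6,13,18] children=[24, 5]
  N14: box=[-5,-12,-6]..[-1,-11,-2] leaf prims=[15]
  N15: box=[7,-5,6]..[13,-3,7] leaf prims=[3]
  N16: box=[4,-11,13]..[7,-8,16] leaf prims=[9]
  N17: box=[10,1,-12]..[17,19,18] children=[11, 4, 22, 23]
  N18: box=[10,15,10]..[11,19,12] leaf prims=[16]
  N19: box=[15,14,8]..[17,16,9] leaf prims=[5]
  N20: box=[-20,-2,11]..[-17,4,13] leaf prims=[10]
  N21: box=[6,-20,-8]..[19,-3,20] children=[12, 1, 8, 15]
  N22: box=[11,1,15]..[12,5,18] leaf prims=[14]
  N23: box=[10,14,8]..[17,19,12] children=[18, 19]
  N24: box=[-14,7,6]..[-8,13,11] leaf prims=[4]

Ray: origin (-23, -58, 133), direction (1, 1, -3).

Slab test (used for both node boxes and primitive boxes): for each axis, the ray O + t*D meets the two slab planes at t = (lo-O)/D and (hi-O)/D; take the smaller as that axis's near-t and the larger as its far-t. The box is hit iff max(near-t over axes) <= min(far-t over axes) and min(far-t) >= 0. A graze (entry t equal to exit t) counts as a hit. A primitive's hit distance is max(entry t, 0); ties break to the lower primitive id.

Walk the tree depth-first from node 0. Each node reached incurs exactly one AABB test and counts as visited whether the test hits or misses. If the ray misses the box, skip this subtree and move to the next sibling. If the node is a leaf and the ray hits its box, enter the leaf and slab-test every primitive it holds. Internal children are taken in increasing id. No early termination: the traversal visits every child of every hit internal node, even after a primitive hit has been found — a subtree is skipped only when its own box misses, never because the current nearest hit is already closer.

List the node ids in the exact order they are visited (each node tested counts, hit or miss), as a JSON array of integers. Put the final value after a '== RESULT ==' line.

Trace the traversal:
N0 x:[3,42] y:[38,77] z:[113/3,145/3] -> hit [38,42], descend [3, 9, 17, 21]
  N3 x:[3,31] y:[51,71] z:[115/3,48] -> miss, prune
  N9 x:[3,30] y:[39,50] z:[116/3,139/3] -> miss, prune
  N17 x:[33,40] y:[59,77] z:[115/3,145/3] -> miss, prune
  N21 x:[29,42] y:[38,55] z:[113/3,47] -> hit [38,42], descend [1, 8, 12, 15]
    N1 x:[36,40] y:[42,46] z:[46,47] -> miss, prune
    N8 x:[38,42] y:[39,42] z:[113/3,39] -> hit [39,39] leaf, test {P12@t=39}
    N12 x:[29,34] y:[38,44] z:[44,136/3] -> miss, prune
    N15 x:[30,36] y:[53,55] z:[42,127/3] -> miss, prune

Visited [0, 3, 9, 17, 21, 1, 8, 12, 15]. Tests: 9 box, 1 leaf. Nearest: P12.

== RESULT ==
[0, 3, 9, 17, 21, 1, 8, 12, 15]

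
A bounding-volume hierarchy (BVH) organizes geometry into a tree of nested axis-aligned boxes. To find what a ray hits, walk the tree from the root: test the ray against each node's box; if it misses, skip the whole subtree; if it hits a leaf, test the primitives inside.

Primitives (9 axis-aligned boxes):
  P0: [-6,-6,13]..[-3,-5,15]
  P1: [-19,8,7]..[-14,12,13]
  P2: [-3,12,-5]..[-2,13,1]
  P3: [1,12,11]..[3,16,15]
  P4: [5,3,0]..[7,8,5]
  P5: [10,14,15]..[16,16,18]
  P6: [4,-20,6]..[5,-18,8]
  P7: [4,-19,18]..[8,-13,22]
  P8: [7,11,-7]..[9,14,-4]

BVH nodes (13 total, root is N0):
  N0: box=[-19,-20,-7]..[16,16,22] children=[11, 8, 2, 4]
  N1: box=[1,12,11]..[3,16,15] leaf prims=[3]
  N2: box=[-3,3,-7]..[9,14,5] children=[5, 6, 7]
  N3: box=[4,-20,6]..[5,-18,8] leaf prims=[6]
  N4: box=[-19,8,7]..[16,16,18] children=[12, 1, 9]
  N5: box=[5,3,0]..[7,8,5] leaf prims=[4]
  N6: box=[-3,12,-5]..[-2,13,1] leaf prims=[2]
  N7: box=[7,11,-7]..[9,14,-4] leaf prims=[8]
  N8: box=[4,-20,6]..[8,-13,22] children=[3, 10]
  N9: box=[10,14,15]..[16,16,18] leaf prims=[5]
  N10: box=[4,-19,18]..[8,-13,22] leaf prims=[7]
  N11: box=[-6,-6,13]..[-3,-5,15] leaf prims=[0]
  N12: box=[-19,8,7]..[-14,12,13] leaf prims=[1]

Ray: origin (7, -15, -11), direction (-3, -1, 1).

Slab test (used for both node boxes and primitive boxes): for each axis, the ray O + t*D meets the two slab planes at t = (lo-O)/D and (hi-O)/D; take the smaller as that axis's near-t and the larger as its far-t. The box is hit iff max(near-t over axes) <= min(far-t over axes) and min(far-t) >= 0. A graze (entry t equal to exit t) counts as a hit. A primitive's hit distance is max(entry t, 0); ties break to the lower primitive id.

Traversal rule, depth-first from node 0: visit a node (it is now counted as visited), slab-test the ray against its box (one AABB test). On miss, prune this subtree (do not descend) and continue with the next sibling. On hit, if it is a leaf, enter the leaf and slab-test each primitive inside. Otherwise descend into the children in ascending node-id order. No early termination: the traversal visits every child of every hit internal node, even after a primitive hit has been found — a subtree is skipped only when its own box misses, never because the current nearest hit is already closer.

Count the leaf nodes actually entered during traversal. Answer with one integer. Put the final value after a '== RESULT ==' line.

Trace the traversal:
N0 x:[-3,26/3] y:[-31,5] z:[4,33] -> hit [4,5], descend [2, 4, 8, 11]
  N2 x:[-2/3,10/3] y:[-29,-18] z:[4,16] -> miss, prune
  N4 x:[-3,26/3] y:[-31,-23] z:[18,29] -> miss, prune
  N8 x:[-1/3,1] y:[-2,5] z:[17,33] -> miss, prune
  N11 x:[10/3,13/3] y:[-10,-9] z:[24,26] -> miss, prune

5 AABB tests over nodes [0, 2, 4, 8, 11]; 0 leaves entered; closest miss.

== RESULT ==
0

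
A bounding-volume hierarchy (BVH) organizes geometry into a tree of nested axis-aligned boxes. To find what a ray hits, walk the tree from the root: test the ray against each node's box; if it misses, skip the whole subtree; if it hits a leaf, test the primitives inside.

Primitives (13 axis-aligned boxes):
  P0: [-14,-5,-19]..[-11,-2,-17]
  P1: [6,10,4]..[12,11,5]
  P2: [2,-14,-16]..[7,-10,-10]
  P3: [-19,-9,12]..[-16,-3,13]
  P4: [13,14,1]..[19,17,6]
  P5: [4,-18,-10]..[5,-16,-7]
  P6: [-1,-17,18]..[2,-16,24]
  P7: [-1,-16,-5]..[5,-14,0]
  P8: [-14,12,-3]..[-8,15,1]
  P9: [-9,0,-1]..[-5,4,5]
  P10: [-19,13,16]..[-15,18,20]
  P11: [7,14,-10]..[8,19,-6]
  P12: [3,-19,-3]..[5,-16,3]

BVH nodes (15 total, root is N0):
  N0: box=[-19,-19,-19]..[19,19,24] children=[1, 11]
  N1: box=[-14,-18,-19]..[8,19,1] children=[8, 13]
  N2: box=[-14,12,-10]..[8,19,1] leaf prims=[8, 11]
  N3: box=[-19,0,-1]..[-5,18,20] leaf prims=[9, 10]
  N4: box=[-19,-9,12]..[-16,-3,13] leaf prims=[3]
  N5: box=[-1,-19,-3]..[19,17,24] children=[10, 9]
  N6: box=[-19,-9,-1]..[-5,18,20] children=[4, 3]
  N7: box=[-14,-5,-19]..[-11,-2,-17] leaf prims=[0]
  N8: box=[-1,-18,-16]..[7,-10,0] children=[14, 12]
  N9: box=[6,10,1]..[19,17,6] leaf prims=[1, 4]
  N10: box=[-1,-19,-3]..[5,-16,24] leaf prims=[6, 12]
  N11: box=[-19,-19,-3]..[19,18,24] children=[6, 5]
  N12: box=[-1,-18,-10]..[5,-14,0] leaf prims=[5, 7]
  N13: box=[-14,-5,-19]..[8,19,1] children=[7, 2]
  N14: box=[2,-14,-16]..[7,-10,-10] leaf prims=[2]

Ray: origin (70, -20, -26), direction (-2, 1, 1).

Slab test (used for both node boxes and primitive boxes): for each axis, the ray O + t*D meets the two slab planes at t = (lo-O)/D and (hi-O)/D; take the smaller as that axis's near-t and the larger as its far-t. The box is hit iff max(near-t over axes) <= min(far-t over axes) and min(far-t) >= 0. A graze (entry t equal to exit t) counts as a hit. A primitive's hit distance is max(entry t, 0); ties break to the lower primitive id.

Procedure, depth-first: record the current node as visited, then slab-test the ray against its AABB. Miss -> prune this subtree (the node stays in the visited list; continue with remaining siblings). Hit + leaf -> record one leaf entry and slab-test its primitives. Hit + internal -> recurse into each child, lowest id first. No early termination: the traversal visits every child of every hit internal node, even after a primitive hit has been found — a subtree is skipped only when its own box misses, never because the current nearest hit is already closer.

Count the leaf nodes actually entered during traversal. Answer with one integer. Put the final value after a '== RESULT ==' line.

Trace the traversal:
N0 x:[51/2,89/2] y:[1,39] z:[7,50] -> hit [51/2,39], descend [1, 11]
  N1 x:[31,42] y:[2,39] z:[7,27] -> miss, prune
  N11 x:[51/2,89/2] y:[1,38] z:[23,50] -> hit [51/2,38], descend [5, 6]
    N5 x:[51/2,71/2] y:[1,37] z:[23,50] -> hit [51/2,71/2], descend [9, 10]
      N9 x:[51/2,32] y:[30,37] z:[27,32] -> hit [30,32] leaf, test {P1@t=30, P4(miss)}
      N10 x:[65/2,71/2] y:[1,4] z:[23,50] -> miss, prune
    N6 x:[75/2,89/2] y:[11,38] z:[25,46] -> hit [75/2,38], descend [3, 4]
      N3 x:[75/2,89/2] y:[20,38] z:[25,46] -> hit [75/2,38] leaf, test {P9(miss), P10(miss)}
      N4 x:[43,89/2] y:[11,17] z:[38,39] -> miss, prune

order=[0, 1, 11, 5, 9, 10, 6, 3, 4]  |boxes|=9  |leaves|=2  hit=P1

== RESULT ==
2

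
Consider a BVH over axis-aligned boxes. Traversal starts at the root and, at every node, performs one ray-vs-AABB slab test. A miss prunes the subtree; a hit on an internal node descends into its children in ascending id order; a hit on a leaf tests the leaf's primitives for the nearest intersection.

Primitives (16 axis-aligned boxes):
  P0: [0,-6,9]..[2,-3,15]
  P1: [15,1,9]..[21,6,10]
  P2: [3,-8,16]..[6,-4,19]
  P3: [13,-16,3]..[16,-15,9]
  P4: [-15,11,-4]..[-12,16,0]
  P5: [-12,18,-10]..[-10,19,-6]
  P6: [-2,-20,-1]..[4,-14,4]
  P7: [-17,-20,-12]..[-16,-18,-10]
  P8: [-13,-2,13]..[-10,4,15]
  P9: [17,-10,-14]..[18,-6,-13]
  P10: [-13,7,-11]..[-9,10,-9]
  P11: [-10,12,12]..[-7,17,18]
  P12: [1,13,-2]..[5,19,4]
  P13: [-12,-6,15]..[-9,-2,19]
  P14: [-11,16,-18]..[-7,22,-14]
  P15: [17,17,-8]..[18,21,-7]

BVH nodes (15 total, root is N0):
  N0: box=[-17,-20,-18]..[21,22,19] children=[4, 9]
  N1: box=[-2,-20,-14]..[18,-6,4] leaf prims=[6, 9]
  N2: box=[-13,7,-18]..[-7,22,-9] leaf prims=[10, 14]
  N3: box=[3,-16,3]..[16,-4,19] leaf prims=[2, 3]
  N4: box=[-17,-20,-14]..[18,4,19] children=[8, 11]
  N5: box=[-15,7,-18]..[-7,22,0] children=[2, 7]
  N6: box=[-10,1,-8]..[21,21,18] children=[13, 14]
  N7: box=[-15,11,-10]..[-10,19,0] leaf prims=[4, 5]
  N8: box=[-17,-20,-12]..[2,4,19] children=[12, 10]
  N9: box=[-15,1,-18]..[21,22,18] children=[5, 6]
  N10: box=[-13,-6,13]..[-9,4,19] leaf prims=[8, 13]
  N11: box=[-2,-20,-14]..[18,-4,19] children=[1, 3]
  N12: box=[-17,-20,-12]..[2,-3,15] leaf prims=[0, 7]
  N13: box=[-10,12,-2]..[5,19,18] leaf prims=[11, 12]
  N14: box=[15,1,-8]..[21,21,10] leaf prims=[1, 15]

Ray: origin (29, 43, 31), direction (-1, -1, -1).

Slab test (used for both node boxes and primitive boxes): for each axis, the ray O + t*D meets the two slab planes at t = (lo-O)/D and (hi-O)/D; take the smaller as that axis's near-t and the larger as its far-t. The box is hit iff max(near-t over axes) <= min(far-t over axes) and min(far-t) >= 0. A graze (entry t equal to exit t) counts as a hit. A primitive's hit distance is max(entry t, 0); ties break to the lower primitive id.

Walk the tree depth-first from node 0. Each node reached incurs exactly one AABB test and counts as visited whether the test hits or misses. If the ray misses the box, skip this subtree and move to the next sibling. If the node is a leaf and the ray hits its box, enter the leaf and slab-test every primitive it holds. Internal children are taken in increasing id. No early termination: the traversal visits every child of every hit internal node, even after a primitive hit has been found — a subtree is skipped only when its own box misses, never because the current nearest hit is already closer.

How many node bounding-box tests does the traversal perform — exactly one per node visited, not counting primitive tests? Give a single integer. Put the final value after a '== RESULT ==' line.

Trace the traversal:
N0 x:[8,46] y:[21,63] z:[12,49] -> hit [21,46], descend [4, 9]
  N4 x:[11,46] y:[39,63] z:[12,45] -> hit [39,45], descend [8, 11]
    N8 x:[27,46] y:[39,63] z:[12,43] -> hit [39,43], descend [10, 12]
      N10 x:[38,42] y:[39,49] z:[12,18] -> miss, prune
      N12 x:[27,46] y:[46,63] z:[16,43] -> miss, prune
    N11 x:[11,31] y:[47,63] z:[12,45] -> miss, prune
  N9 x:[8,44] y:[21,42] z:[13,49] -> hit [21,42], descend [5, 6]
    N5 x:[36,44] y:[21,36] z:[31,49] -> hit [36,36], descend [2, 7]
      N2 x:[36,42] y:[21,36] z:[40,49] -> miss, prune
      N7 x:[39,44] y:[24,32] z:[31,41] -> miss, prune
    N6 x:[8,39] y:[22,42] z:[13,39] -> hit [22,39], descend [13, 14]
      N13 x:[24,39] y:[24,31] z:[13,33] -> hit [24,31] leaf, test {P11(miss), P12@t=27}
      N14 x:[8,14] y:[22,42] z:[21,39] -> miss, prune

Visited [0, 4, 8, 10, 12, 11, 9, 5, 2, 7, 6, 13, 14]. Tests: 13 box, 1 leaf. Nearest: P12.

== RESULT ==
13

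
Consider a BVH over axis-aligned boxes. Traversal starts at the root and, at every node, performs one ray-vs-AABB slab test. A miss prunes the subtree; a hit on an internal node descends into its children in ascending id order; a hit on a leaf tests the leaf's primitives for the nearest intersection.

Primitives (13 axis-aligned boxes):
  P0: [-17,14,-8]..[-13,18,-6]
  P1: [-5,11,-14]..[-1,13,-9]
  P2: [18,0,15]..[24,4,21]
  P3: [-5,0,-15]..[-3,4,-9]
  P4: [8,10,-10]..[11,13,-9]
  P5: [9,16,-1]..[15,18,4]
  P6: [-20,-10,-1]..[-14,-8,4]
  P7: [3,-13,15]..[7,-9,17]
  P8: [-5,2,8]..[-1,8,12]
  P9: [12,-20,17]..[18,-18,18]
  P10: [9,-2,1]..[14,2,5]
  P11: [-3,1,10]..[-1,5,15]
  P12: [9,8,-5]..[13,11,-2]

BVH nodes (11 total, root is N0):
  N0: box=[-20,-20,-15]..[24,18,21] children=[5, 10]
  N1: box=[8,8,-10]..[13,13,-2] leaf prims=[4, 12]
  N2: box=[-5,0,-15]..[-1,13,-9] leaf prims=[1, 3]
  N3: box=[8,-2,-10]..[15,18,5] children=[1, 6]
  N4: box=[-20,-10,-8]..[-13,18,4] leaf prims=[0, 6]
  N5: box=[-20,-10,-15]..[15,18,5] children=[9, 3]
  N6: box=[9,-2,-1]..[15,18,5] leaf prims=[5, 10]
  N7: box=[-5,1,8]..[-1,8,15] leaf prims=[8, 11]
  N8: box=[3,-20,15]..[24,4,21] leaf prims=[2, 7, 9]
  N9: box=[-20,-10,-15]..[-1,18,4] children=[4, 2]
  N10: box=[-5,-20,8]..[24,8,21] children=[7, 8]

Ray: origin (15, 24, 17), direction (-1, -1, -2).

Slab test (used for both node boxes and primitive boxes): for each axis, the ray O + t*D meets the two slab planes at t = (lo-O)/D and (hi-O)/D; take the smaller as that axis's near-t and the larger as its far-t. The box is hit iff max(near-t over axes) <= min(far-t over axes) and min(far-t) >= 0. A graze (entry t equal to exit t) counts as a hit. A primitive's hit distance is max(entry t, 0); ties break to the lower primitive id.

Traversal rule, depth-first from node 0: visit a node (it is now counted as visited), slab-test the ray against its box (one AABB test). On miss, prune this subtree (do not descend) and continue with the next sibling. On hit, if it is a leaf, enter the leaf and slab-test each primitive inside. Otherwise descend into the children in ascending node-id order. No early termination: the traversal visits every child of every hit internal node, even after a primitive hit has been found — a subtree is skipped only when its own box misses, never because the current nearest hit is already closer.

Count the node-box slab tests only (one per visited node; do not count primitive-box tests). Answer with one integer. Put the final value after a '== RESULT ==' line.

Trace the traversal:
N0 x:[-9,35] y:[6,44] z:[-2,16] -> hit [6,16], descend [5, 10]
  N5 x:[0,35] y:[6,34] z:[6,16] -> hit [6,16], descend [3, 9]
    N3 x:[0,7] y:[6,26] z:[6,27/2] -> hit [6,7], descend [1, 6]
      N1 x:[2,7] y:[11,16] z:[19/2,27/2] -> miss, prune
      N6 x:[0,6] y:[6,26] z:[6,9] -> hit [6,6] leaf, test {P5(miss), P10(miss)}
    N9 x:[16,35] y:[6,34] z:[13/2,16] -> hit [16,16], descend [2, 4]
      N2 x:[16,20] y:[11,24] z:[13,16] -> hit [16,16] leaf, test {P1(miss), P3(miss)}
      N4 x:[28,35] y:[6,34] z:[13/2,25/2] -> miss, prune
  N10 x:[-9,20] y:[16,44] z:[-2,9/2] -> miss, prune

order=[0, 5, 3, 1, 6, 9, 2, 4, 10]  |boxes|=9  |leaves|=2  hit=miss

== RESULT ==
9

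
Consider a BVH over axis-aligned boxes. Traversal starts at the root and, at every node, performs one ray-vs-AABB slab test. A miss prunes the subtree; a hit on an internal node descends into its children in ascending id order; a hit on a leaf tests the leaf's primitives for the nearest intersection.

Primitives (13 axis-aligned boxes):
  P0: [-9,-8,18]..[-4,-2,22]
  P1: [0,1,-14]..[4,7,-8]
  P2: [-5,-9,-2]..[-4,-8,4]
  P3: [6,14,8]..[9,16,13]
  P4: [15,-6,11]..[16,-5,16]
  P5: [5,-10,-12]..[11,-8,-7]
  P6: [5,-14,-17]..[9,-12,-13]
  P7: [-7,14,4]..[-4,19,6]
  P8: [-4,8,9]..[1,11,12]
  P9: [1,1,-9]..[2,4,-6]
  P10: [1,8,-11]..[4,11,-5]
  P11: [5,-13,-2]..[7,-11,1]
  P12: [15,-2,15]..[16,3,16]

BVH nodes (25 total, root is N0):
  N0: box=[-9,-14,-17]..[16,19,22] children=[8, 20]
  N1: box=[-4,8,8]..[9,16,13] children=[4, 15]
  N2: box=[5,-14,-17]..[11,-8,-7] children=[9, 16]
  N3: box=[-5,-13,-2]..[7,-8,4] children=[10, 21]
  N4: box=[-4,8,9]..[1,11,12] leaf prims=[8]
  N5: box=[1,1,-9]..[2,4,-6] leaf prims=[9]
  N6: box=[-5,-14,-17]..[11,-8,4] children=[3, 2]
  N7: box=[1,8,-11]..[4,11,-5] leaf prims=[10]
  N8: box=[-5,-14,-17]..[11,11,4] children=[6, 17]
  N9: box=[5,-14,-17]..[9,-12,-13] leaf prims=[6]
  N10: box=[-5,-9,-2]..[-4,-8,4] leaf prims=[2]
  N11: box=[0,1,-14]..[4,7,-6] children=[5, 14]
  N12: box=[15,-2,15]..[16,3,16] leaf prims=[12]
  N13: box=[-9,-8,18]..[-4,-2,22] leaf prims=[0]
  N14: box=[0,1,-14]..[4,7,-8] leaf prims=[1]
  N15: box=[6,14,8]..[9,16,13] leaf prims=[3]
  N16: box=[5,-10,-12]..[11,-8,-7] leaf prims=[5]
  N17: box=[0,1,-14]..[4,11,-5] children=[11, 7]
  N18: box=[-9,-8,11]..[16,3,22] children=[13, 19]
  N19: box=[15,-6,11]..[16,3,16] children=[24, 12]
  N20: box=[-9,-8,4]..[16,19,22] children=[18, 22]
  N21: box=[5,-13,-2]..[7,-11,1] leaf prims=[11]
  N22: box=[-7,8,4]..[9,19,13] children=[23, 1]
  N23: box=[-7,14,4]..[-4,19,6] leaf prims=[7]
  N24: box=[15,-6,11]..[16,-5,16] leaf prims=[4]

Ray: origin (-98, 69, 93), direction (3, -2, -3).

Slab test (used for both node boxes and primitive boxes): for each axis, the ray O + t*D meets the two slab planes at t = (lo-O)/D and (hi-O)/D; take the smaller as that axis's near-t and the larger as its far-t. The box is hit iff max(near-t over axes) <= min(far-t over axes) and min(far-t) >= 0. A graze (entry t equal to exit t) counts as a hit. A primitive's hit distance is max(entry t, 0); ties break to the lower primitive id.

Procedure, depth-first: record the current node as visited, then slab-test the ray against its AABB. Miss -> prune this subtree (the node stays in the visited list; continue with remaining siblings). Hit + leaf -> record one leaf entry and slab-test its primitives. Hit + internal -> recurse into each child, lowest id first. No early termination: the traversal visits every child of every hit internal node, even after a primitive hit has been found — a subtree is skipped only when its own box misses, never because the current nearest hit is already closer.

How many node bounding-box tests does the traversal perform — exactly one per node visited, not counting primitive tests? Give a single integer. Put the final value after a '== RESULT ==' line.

Walk:
N0 x:[89/3,38] y:[25,83/2] z:[71/3,110/3] -> hit [89/3,110/3], descend [8, 20]
  N8 x:[31,109/3] y:[29,83/2] z:[89/3,110/3] -> hit [31,109/3], descend [6, 17]
    N6 x:[31,109/3] y:[77/2,83/2] z:[89/3,110/3] -> miss, prune
    N17 x:[98/3,34] y:[29,34] z:[98/3,107/3] -> hit [98/3,34], descend [7, 11]
      N7 x:[33,34] y:[29,61/2] z:[98/3,104/3] -> miss, prune
      N11 x:[98/3,34] y:[31,34] z:[33,107/3] -> hit [33,34], descend [5, 14]
        N5 x:[33,100/3] y:[65/2,34] z:[33,34] -> hit [33,100/3] leaf, test {P9@t=33}
        N14 x:[98/3,34] y:[31,34] z:[101/3,107/3] -> hit [101/3,34] leaf, test {P1@t=101/3}
  N20 x:[89/3,38] y:[25,77/2] z:[71/3,89/3] -> hit [89/3,89/3], descend [18, 22]
    N18 x:[89/3,38] y:[33,77/2] z:[71/3,82/3] -> miss, prune
    N22 x:[91/3,107/3] y:[25,61/2] z:[80/3,89/3] -> miss, prune

order=[0, 8, 6, 17, 7, 11, 5, 14, 20, 18, 22]  |boxes|=11  |leaves|=2  hit=P9

== RESULT ==
11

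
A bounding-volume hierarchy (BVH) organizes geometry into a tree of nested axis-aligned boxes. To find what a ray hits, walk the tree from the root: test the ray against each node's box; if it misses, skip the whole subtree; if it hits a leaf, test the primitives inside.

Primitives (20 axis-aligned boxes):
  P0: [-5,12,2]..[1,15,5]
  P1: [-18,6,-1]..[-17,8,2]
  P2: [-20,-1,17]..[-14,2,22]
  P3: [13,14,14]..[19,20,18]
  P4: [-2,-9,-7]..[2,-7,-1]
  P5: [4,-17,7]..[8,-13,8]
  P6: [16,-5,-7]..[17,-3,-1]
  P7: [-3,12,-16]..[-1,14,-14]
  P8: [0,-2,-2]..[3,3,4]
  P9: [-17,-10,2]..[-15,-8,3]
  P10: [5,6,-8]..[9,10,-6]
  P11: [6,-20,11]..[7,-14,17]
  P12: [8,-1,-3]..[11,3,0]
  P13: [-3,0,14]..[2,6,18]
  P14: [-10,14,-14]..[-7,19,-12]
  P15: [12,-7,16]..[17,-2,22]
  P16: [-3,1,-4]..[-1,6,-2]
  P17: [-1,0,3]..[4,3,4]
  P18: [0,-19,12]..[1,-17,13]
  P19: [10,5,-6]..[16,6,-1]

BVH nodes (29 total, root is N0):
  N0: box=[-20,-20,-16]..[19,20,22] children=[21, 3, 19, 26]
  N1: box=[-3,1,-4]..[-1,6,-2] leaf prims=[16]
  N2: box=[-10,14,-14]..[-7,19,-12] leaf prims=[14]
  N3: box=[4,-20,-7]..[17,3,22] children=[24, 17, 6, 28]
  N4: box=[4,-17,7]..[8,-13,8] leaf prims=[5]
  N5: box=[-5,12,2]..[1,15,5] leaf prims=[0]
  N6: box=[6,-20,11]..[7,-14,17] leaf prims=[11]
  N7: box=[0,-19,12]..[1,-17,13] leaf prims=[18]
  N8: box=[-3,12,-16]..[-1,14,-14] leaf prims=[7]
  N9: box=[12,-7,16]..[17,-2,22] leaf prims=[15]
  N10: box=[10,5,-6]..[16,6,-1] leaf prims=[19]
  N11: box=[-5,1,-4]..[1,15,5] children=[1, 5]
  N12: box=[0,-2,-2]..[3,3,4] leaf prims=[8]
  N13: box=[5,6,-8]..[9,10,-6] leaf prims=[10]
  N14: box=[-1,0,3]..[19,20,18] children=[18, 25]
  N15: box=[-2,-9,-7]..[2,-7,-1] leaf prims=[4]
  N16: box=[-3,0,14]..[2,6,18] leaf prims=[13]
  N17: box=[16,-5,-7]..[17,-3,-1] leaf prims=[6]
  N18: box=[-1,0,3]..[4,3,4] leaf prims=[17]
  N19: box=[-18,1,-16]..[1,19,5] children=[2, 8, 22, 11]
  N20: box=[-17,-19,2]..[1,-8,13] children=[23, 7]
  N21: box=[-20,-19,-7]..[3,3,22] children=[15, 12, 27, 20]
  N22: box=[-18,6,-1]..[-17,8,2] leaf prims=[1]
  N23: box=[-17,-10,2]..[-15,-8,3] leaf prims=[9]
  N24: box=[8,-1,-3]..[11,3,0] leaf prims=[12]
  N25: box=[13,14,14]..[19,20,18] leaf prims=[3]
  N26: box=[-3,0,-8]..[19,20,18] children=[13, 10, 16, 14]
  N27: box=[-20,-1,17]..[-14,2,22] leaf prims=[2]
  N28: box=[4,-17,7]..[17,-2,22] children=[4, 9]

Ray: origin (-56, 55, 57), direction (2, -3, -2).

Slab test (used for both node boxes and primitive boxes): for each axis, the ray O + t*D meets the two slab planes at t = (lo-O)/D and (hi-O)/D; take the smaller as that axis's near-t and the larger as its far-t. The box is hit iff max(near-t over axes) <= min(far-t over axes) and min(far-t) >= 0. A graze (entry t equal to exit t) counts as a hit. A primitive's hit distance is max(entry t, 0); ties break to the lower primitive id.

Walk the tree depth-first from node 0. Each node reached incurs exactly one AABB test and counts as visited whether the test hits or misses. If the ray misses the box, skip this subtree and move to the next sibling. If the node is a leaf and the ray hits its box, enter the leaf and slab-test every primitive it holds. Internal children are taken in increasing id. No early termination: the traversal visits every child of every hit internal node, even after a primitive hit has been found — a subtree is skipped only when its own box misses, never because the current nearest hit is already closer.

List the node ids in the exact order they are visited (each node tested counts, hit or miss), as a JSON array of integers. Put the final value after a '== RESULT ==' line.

Traverse from the root:
N0 x:[18,75/2] y:[35/3,25] z:[35/2,73/2] -> hit [18,25], descend [3, 19, 21, 26]
  N3 x:[30,73/2] y:[52/3,25] z:[35/2,32] -> miss, prune
  N19 x:[19,57/2] y:[12,18] z:[26,73/2] -> miss, prune
  N21 x:[18,59/2] y:[52/3,74/3] z:[35/2,32] -> hit [18,74/3], descend [12, 15, 20, 27]
    N12 x:[28,59/2] y:[52/3,19] z:[53/2,59/2] -> miss, prune
    N15 x:[27,29] y:[62/3,64/3] z:[29,32] -> miss, prune
    N20 x:[39/2,57/2] y:[21,74/3] z:[22,55/2] -> hit [22,74/3], descend [7, 23]
      N7 x:[28,57/2] y:[24,74/3] z:[22,45/2] -> miss, prune
      N23 x:[39/2,41/2] y:[21,65/3] z:[27,55/2] -> miss, prune
    N27 x:[18,21] y:[53/3,56/3] z:[35/2,20] -> hit [18,56/3] leaf, test {P2@t=18}
  N26 x:[53/2,75/2] y:[35/3,55/3] z:[39/2,65/2] -> miss, prune

Visited [0, 3, 19, 21, 12, 15, 20, 7, 23, 27, 26]. Tests: 11 box, 1 leaf. Nearest: P2.

== RESULT ==
[0, 3, 19, 21, 12, 15, 20, 7, 23, 27, 26]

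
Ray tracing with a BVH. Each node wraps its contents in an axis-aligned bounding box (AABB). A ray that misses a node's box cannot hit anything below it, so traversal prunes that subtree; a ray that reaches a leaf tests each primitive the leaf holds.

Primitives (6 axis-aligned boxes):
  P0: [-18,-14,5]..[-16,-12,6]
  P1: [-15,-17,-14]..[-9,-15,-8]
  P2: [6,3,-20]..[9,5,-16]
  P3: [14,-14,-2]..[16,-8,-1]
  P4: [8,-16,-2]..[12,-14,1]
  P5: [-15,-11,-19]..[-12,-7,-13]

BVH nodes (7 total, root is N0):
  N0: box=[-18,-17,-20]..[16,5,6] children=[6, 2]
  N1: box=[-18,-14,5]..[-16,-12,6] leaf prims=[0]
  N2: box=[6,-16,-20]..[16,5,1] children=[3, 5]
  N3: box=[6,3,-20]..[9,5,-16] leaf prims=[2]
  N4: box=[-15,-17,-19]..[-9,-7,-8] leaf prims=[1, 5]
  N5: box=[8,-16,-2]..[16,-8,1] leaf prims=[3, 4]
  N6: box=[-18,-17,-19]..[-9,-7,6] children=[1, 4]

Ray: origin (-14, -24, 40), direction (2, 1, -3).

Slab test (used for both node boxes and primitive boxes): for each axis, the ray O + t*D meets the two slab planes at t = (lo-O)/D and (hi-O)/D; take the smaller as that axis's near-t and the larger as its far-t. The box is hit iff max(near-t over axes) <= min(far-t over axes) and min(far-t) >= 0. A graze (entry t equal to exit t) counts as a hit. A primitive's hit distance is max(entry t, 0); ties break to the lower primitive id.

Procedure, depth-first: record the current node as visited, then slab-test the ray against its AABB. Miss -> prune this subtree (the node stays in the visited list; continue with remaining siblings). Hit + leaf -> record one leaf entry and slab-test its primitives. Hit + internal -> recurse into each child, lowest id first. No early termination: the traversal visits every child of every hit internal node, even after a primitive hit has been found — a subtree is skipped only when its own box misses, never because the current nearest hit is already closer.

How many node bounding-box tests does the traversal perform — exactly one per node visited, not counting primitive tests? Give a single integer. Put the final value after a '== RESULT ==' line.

Walk:
N0 x:[-2,15] y:[7,29] z:[34/3,20] -> hit [34/3,15], descend [2, 6]
  N2 x:[10,15] y:[8,29] z:[13,20] -> hit [13,15], descend [3, 5]
    N3 x:[10,23/2] y:[27,29] z:[56/3,20] -> miss, prune
    N5 x:[11,15] y:[8,16] z:[13,14] -> hit [13,14] leaf, test {P3@t=14, P4(miss)}
  N6 x:[-2,5/2] y:[7,17] z:[34/3,59/3] -> miss, prune

5 AABB tests over nodes [0, 2, 3, 5, 6]; 1 leaf entered; closest P3.

== RESULT ==
5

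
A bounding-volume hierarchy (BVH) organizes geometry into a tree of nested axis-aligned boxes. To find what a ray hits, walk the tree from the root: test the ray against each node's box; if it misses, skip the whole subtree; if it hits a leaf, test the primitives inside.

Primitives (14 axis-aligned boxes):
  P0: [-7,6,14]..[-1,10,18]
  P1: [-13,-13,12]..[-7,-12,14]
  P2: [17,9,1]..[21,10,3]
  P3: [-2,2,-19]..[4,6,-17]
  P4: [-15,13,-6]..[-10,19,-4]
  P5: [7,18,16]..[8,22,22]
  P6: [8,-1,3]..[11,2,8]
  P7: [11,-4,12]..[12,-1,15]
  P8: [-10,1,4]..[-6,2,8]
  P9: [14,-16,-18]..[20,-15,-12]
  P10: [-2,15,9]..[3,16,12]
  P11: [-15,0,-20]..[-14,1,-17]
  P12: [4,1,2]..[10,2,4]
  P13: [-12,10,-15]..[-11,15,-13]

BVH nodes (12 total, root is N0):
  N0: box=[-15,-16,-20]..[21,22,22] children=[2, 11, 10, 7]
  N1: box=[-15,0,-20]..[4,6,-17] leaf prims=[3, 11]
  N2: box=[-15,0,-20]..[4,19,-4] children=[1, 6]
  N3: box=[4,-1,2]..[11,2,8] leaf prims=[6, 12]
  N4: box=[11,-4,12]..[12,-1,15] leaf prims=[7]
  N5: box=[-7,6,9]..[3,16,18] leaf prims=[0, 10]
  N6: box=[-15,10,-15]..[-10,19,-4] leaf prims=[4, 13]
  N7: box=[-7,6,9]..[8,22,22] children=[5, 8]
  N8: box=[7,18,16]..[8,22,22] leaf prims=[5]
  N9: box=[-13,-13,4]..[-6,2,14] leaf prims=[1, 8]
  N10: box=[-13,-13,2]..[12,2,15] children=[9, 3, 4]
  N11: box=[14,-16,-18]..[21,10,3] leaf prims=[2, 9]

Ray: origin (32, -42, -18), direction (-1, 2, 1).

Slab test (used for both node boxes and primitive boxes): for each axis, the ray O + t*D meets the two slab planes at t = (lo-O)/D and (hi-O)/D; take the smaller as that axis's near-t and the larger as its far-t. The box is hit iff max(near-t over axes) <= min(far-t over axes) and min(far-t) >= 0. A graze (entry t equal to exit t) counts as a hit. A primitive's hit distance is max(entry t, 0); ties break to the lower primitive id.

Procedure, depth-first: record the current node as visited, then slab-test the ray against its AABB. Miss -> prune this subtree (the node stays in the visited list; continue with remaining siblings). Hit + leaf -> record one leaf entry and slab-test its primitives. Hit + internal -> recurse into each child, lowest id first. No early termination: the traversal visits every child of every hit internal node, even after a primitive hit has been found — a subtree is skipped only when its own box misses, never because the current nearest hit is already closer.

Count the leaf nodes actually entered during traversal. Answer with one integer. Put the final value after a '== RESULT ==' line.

Walk:
N0 x:[11,47] y:[13,32] z:[-2,40] -> hit [13,32], descend [2, 7, 10, 11]
  N2 x:[28,47] y:[21,61/2] z:[-2,14] -> miss, prune
  N7 x:[24,39] y:[24,32] z:[27,40] -> hit [27,32], descend [5, 8]
    N5 x:[29,39] y:[24,29] z:[27,36] -> hit [29,29] leaf, test {P0(miss), P10@t=29}
    N8 x:[24,25] y:[30,32] z:[34,40] -> miss, prune
  N10 x:[20,45] y:[29/2,22] z:[20,33] -> hit [20,22], descend [3, 4, 9]
    N3 x:[21,28] y:[41/2,22] z:[20,26] -> hit [21,22] leaf, test {P6@t=21, P12@t=22}
    N4 x:[20,21] y:[19,41/2] z:[30,33] -> miss, prune
    N9 x:[38,45] y:[29/2,22] z:[22,32] -> miss, prune
  N11 x:[11,18] y:[13,26] z:[0,21] -> hit [13,18] leaf, test {P2(miss), P9(miss)}

order=[0, 2, 7, 5, 8, 10, 3, 4, 9, 11]  |boxes|=10  |leaves|=3  hit=P6

== RESULT ==
3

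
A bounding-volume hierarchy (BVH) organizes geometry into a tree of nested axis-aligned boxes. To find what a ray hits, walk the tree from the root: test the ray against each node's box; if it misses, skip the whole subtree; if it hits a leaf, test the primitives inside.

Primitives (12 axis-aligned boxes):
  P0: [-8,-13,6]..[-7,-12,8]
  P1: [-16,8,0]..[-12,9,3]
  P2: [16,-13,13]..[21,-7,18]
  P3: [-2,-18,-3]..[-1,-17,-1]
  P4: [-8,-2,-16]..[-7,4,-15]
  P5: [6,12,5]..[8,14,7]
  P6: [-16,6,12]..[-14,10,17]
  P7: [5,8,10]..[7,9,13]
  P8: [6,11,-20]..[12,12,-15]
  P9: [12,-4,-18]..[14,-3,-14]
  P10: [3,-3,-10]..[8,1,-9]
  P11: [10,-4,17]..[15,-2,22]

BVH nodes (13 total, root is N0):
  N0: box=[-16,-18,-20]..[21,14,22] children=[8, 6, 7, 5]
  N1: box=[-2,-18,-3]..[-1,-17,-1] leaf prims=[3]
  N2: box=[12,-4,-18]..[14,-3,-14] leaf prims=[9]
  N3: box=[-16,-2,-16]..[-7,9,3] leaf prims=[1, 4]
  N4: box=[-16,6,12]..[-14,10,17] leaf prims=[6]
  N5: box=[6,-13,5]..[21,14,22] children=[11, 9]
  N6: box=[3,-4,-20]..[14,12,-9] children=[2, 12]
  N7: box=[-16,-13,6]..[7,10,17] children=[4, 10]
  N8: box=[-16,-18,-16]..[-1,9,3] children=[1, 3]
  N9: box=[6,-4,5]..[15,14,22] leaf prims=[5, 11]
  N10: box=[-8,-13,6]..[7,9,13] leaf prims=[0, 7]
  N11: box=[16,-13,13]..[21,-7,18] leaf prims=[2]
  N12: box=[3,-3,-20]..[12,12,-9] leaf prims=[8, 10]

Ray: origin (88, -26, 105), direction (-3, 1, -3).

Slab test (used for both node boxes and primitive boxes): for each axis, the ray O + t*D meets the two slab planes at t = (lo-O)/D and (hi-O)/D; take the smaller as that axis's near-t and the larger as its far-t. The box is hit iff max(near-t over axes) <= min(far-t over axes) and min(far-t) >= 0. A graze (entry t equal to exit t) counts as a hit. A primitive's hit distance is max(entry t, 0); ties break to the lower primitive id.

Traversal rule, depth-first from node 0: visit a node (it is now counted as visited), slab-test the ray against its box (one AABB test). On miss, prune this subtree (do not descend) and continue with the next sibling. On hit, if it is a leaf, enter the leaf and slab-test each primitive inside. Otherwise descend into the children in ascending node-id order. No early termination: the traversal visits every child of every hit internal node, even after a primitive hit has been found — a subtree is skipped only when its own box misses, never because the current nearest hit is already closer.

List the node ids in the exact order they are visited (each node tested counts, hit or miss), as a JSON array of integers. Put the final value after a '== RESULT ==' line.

Trace the traversal:
N0 x:[67/3,104/3] y:[8,40] z:[83/3,125/3] -> hit [83/3,104/3], descend [5, 6, 7, 8]
  N5 x:[67/3,82/3] y:[13,40] z:[83/3,100/3] -> miss, prune
  N6 x:[74/3,85/3] y:[22,38] z:[38,125/3] -> miss, prune
  N7 x:[27,104/3] y:[13,36] z:[88/3,33] -> hit [88/3,33], descend [4, 10]
    N4 x:[34,104/3] y:[32,36] z:[88/3,31] -> miss, prune
    N10 x:[27,32] y:[13,35] z:[92/3,33] -> hit [92/3,32] leaf, test {P0(miss), P7(miss)}
  N8 x:[89/3,104/3] y:[8,35] z:[34,121/3] -> hit [34,104/3], descend [1, 3]
    N1 x:[89/3,30] y:[8,9] z:[106/3,36] -> miss, prune
    N3 x:[95/3,104/3] y:[24,35] z:[34,121/3] -> hit [34,104/3] leaf, test {P1@t=34, P4(miss)}

order=[0, 5, 6, 7, 4, 10, 8, 1, 3]  |boxes|=9  |leaves|=2  hit=P1

== RESULT ==
[0, 5, 6, 7, 4, 10, 8, 1, 3]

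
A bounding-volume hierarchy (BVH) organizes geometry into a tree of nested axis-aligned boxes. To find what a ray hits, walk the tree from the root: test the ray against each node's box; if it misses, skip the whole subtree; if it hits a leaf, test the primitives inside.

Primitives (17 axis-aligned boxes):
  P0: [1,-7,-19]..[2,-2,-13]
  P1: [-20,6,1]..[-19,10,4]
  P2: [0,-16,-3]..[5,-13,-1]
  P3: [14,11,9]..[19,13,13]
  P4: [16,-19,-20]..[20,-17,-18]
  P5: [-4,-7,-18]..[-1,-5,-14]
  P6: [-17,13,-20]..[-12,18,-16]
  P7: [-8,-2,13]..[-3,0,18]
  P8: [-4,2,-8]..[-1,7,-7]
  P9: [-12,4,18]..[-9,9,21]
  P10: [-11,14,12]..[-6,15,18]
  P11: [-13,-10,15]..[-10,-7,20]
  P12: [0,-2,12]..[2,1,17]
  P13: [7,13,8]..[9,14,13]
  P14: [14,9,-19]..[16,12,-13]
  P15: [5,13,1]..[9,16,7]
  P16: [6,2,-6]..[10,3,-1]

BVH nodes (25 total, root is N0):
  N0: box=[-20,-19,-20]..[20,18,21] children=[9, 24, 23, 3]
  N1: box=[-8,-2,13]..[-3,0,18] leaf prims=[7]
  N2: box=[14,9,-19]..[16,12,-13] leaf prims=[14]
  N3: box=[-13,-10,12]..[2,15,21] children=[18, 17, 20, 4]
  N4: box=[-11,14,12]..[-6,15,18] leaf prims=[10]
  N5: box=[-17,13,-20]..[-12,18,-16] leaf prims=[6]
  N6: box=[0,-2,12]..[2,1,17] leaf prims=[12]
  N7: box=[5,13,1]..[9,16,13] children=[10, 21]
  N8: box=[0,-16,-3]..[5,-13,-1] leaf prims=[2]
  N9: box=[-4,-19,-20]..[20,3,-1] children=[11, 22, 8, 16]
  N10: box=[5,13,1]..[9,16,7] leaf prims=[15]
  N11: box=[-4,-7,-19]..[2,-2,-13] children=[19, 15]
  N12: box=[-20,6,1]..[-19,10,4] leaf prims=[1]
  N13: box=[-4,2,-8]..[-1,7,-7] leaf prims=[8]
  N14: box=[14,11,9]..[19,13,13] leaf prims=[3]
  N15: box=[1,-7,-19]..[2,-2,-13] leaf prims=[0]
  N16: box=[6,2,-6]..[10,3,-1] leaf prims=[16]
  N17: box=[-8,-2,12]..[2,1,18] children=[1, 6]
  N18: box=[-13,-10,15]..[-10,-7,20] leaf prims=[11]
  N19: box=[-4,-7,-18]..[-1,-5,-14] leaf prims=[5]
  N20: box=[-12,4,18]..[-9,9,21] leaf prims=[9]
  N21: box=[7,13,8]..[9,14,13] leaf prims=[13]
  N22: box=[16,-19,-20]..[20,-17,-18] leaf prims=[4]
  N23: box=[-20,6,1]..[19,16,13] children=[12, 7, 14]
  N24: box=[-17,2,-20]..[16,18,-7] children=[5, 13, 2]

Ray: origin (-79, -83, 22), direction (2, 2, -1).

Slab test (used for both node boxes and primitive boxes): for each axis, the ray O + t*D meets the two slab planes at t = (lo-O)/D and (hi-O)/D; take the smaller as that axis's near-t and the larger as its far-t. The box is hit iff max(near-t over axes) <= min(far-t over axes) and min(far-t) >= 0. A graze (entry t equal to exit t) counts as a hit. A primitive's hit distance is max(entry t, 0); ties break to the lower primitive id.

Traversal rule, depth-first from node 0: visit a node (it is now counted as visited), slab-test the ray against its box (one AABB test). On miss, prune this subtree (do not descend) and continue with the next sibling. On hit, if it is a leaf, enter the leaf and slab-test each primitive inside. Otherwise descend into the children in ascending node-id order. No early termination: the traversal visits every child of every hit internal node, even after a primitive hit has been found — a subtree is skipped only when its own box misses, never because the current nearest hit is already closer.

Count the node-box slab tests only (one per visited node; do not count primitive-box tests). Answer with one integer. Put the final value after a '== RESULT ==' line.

Walk:
N0 x:[59/2,99/2] y:[32,101/2] z:[1,42] -> hit [32,42], descend [3, 9, 23, 24]
  N3 x:[33,81/2] y:[73/2,49] z:[1,10] -> miss, prune
  N9 x:[75/2,99/2] y:[32,43] z:[23,42] -> hit [75/2,42], descend [8, 11, 16, 22]
    N8 x:[79/2,42] y:[67/2,35] z:[23,25] -> miss, prune
    N11 x:[75/2,81/2] y:[38,81/2] z:[35,41] -> hit [38,81/2], descend [15, 19]
      N15 x:[40,81/2] y:[38,81/2] z:[35,41] -> hit [40,81/2] leaf, test {P0@t=40}
      N19 x:[75/2,39] y:[38,39] z:[36,40] -> hit [38,39] leaf, test {P5@t=38}
    N16 x:[85/2,89/2] y:[85/2,43] z:[23,28] -> miss, prune
    N22 x:[95/2,99/2] y:[32,33] z:[40,42] -> miss, prune
  N23 x:[59/2,49] y:[89/2,99/2] z:[9,21] -> miss, prune
  N24 x:[31,95/2] y:[85/2,101/2] z:[29,42] -> miss, prune

Visited [0, 3, 9, 8, 11, 15, 19, 16, 22, 23, 24]. Tests: 11 box, 2 leaf. Nearest: P5.

== RESULT ==
11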